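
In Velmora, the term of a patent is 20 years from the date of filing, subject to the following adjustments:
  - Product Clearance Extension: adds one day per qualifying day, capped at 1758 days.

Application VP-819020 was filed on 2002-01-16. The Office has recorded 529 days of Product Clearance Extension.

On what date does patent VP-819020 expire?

2023-06-29

Base term: filing date + 20 years → 16 January 2022.
Product Clearance Extension: 529 days (within the 1758-day cap) → +529 days → 29 June 2023.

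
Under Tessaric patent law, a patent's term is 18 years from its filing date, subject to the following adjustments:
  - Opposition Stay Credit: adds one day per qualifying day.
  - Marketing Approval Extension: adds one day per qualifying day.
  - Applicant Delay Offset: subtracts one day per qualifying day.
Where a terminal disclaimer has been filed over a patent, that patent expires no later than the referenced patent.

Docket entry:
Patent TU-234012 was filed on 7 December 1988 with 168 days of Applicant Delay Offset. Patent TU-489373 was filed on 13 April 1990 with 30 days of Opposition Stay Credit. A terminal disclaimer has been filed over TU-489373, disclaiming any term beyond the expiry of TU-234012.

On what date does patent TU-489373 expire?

2006-06-22

Natural term of TU-489373:
  Base: filing + 18 years → 13 April 2008.
  Opposition Stay Credit: +30 days → 13 May 2008.
Expiry of referenced patent TU-234012:
  Base: filing + 18 years → 7 December 2006.
  Applicant Delay Offset: −168 days → 22 June 2006.
Terminal disclaimer: TU-489373 expires on the earlier of 13 May 2008 and 22 June 2006.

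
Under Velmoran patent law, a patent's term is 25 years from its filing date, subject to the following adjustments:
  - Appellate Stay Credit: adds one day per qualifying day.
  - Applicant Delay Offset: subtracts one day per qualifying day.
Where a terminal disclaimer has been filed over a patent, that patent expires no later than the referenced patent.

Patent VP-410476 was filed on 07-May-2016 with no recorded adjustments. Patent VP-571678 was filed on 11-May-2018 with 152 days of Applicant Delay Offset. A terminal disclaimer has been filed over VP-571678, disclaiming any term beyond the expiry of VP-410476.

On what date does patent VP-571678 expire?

Natural term of VP-571678:
  Base: filing + 25 years → 11 May 2043.
  Applicant Delay Offset: −152 days → 10 December 2042.
Expiry of referenced patent VP-410476:
  Base: filing + 25 years → 7 May 2041.
Terminal disclaimer: VP-571678 expires on the earlier of 10 December 2042 and 7 May 2041.

2041-05-07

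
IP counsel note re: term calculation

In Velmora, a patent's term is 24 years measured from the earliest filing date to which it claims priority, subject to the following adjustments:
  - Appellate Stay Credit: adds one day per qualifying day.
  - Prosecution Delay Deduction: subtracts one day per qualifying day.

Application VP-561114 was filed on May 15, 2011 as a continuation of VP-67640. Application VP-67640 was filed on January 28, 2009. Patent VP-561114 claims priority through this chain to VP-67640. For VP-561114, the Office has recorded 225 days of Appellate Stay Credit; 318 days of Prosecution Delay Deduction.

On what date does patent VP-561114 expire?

Earliest priority filing: 28 January 2009.
Base term: 28 January 2009 + 24 years → 28 January 2033.
Appellate Stay Credit: +225 days → 10 September 2033.
Prosecution Delay Deduction: −318 days → 27 October 2032.

2032-10-27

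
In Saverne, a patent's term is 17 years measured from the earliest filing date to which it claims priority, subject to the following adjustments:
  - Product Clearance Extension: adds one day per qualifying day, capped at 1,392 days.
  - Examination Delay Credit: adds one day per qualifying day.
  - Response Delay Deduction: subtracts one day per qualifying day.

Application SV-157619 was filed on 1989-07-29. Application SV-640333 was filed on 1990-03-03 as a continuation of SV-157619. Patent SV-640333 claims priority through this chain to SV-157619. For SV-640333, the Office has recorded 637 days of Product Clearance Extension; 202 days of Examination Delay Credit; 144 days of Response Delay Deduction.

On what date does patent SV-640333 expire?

June 23, 2008

Earliest priority filing: 29 July 1989.
Base term: 29 July 1989 + 17 years → 29 July 2006.
Product Clearance Extension: 637 days (within the 1392-day cap) → +637 days → 26 April 2008.
Examination Delay Credit: +202 days → 14 November 2008.
Response Delay Deduction: −144 days → 23 June 2008.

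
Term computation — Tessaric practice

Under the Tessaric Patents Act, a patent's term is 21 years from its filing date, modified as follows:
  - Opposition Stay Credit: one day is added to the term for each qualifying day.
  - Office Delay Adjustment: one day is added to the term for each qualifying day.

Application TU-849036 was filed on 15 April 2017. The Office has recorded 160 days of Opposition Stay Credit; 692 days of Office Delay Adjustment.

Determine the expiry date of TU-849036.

Base term: filing date + 21 years → 15 April 2038.
Opposition Stay Credit: +160 days → 22 September 2038.
Office Delay Adjustment: +692 days → 14 August 2040.

August 14, 2040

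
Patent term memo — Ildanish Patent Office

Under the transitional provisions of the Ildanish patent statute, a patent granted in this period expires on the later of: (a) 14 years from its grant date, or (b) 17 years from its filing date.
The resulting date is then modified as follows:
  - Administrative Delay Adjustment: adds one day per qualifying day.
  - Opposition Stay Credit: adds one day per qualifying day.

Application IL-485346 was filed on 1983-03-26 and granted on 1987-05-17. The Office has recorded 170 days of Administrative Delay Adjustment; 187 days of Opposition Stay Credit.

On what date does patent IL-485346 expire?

2002-05-09

(a) grant + 14 years → 17 May 2001.
(b) filing + 17 years → 26 March 2000.
Later of the two: 17 May 2001.
Administrative Delay Adjustment: +170 days → 3 November 2001.
Opposition Stay Credit: +187 days → 9 May 2002.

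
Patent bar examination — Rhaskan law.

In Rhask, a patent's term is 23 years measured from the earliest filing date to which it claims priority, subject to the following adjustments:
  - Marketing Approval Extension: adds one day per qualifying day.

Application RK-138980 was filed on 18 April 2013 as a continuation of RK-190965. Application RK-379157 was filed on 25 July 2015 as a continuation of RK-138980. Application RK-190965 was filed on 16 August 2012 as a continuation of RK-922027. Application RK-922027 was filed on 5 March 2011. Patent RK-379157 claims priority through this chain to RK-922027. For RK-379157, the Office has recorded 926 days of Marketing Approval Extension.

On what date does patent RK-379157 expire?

Earliest priority filing: 5 March 2011.
Base term: 5 March 2011 + 23 years → 5 March 2034.
Marketing Approval Extension: +926 days → 16 September 2036.

September 16, 2036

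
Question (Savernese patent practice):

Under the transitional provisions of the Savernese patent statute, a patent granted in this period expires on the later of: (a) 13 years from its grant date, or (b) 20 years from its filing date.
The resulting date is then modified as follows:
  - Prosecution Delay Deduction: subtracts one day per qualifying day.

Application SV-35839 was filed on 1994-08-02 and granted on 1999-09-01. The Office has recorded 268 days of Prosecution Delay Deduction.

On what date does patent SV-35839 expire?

(a) grant + 13 years → 1 September 2012.
(b) filing + 20 years → 2 August 2014.
Later of the two: 2 August 2014.
Prosecution Delay Deduction: −268 days → 7 November 2013.

2013-11-07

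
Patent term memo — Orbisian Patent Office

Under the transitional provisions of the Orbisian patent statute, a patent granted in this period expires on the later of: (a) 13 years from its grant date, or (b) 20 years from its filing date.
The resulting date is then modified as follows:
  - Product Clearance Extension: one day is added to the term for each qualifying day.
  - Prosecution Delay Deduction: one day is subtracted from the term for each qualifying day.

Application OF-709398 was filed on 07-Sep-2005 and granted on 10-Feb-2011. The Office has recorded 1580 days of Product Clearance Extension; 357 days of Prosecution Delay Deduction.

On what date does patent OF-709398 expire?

(a) grant + 13 years → 10 February 2024.
(b) filing + 20 years → 7 September 2025.
Later of the two: 7 September 2025.
Product Clearance Extension: +1580 days → 4 January 2030.
Prosecution Delay Deduction: −357 days → 12 January 2029.

2029-01-12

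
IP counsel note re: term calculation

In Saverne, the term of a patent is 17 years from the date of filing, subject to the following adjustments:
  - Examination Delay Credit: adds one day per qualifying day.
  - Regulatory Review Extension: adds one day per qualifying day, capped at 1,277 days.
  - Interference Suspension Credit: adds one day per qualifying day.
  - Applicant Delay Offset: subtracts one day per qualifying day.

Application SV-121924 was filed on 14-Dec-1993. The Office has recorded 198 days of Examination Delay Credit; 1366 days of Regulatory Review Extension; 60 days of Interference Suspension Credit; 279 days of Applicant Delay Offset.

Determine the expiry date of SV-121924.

Base term: filing date + 17 years → 14 December 2010.
Examination Delay Credit: +198 days → 30 June 2011.
Regulatory Review Extension: 1366 days claimed exceeds the 1277-day cap, so +1277 days → 28 December 2014.
Interference Suspension Credit: +60 days → 26 February 2015.
Applicant Delay Offset: −279 days → 23 May 2014.

2014-05-23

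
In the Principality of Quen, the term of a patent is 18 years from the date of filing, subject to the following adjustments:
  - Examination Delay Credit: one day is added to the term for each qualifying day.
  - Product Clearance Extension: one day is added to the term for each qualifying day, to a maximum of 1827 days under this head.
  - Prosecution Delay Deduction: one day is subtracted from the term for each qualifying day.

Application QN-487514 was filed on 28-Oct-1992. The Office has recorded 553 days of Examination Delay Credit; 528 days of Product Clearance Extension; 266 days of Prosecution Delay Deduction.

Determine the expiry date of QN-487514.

Base term: filing date + 18 years → 28 October 2010.
Examination Delay Credit: +553 days → 3 May 2012.
Product Clearance Extension: 528 days (within the 1827-day cap) → +528 days → 13 October 2013.
Prosecution Delay Deduction: −266 days → 20 January 2013.

2013-01-20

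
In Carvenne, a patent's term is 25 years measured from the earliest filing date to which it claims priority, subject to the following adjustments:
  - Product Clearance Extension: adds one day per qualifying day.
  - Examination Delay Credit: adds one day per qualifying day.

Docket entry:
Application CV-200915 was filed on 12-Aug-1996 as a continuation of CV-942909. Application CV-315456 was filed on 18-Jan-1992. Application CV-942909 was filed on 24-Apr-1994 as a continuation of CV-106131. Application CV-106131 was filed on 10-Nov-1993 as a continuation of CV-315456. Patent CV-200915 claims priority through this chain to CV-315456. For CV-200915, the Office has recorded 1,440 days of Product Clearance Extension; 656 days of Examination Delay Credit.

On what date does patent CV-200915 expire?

October 15, 2022

Earliest priority filing: 18 January 1992.
Base term: 18 January 1992 + 25 years → 18 January 2017.
Product Clearance Extension: +1440 days → 28 December 2020.
Examination Delay Credit: +656 days → 15 October 2022.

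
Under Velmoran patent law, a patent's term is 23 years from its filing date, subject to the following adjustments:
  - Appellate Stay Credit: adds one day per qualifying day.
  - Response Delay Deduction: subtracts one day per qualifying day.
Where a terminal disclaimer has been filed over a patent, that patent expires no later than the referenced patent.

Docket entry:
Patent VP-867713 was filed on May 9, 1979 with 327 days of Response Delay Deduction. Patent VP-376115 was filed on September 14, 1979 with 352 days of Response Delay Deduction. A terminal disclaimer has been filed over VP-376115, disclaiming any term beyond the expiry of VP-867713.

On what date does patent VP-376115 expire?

Natural term of VP-376115:
  Base: filing + 23 years → 14 September 2002.
  Response Delay Deduction: −352 days → 27 September 2001.
Expiry of referenced patent VP-867713:
  Base: filing + 23 years → 9 May 2002.
  Response Delay Deduction: −327 days → 16 June 2001.
Terminal disclaimer: VP-376115 expires on the earlier of 27 September 2001 and 16 June 2001.

June 16, 2001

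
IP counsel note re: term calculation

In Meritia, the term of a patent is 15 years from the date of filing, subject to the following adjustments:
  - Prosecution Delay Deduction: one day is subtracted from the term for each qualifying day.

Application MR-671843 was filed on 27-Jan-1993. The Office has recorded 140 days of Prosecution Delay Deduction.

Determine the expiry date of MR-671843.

Base term: filing date + 15 years → 27 January 2008.
Prosecution Delay Deduction: −140 days → 9 September 2007.

2007-09-09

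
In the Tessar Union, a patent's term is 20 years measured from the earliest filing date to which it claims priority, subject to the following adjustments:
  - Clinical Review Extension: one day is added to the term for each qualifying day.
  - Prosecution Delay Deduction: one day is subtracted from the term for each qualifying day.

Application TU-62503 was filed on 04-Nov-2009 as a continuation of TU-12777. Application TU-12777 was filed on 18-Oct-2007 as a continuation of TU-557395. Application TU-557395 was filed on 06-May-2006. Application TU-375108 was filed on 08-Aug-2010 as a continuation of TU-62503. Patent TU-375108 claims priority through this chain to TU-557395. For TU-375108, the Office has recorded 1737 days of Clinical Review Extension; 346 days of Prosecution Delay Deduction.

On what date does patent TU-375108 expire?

2030-02-25

Earliest priority filing: 6 May 2006.
Base term: 6 May 2006 + 20 years → 6 May 2026.
Clinical Review Extension: +1737 days → 6 February 2031.
Prosecution Delay Deduction: −346 days → 25 February 2030.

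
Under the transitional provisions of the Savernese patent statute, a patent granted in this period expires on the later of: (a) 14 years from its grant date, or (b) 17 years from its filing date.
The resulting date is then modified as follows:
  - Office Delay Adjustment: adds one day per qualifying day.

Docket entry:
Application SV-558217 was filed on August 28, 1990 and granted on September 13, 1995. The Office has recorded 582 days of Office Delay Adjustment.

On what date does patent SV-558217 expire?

April 18, 2011

(a) grant + 14 years → 13 September 2009.
(b) filing + 17 years → 28 August 2007.
Later of the two: 13 September 2009.
Office Delay Adjustment: +582 days → 18 April 2011.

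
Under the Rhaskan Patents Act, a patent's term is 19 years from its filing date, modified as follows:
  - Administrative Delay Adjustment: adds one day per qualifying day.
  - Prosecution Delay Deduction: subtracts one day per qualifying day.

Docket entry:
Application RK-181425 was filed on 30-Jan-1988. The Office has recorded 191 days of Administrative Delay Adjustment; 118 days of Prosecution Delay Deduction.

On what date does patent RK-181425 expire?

April 13, 2007

Base term: filing date + 19 years → 30 January 2007.
Administrative Delay Adjustment: +191 days → 9 August 2007.
Prosecution Delay Deduction: −118 days → 13 April 2007.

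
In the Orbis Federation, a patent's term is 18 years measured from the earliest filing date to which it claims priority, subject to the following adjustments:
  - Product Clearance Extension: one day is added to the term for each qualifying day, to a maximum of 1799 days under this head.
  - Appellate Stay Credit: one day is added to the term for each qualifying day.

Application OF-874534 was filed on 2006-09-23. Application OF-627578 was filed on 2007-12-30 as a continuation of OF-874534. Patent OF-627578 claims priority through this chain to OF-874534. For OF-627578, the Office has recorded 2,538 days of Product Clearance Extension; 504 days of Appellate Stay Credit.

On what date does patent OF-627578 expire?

January 13, 2031

Earliest priority filing: 23 September 2006.
Base term: 23 September 2006 + 18 years → 23 September 2024.
Product Clearance Extension: 2538 days claimed exceeds the 1799-day cap, so +1799 days → 27 August 2029.
Appellate Stay Credit: +504 days → 13 January 2031.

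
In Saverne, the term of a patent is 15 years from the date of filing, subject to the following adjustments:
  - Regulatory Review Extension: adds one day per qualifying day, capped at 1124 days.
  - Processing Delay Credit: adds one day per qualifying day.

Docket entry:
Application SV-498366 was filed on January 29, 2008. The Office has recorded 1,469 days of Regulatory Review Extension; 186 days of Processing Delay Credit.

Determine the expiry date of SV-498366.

2026-08-31

Base term: filing date + 15 years → 29 January 2023.
Regulatory Review Extension: 1469 days claimed exceeds the 1124-day cap, so +1124 days → 26 February 2026.
Processing Delay Credit: +186 days → 31 August 2026.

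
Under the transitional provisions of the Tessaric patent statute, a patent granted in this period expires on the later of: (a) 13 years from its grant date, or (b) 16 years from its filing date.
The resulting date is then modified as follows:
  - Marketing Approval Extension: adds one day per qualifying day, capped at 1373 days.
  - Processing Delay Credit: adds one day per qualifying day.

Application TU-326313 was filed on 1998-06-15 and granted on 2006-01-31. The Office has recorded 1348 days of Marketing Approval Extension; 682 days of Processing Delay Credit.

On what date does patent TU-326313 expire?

August 22, 2024

(a) grant + 13 years → 31 January 2019.
(b) filing + 16 years → 15 June 2014.
Later of the two: 31 January 2019.
Marketing Approval Extension: 1348 days (within the 1373-day cap) → +1348 days → 10 October 2022.
Processing Delay Credit: +682 days → 22 August 2024.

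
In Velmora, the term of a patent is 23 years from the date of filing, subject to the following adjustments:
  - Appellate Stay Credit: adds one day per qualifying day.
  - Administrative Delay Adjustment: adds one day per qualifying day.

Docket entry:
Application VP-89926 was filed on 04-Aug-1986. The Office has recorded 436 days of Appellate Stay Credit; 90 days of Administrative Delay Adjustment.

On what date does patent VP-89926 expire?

Base term: filing date + 23 years → 4 August 2009.
Appellate Stay Credit: +436 days → 14 October 2010.
Administrative Delay Adjustment: +90 days → 12 January 2011.

2011-01-12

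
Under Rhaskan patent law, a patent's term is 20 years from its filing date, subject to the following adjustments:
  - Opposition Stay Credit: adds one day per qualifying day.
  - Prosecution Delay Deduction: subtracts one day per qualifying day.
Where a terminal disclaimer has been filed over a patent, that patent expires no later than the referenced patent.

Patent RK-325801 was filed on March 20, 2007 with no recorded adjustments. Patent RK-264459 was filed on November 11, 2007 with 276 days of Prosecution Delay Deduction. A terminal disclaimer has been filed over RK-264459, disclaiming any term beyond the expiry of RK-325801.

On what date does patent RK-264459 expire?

2027-02-08

Natural term of RK-264459:
  Base: filing + 20 years → 11 November 2027.
  Prosecution Delay Deduction: −276 days → 8 February 2027.
Expiry of referenced patent RK-325801:
  Base: filing + 20 years → 20 March 2027.
Terminal disclaimer: RK-264459 expires on the earlier of 8 February 2027 and 20 March 2027.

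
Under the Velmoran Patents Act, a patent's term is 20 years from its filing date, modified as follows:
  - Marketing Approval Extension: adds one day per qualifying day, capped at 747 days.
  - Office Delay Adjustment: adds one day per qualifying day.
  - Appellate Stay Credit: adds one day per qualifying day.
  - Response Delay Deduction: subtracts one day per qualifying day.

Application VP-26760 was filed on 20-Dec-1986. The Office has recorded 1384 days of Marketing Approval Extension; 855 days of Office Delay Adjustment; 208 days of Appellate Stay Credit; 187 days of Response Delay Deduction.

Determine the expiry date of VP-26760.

May 31, 2011

Base term: filing date + 20 years → 20 December 2006.
Marketing Approval Extension: 1384 days claimed exceeds the 747-day cap, so +747 days → 5 January 2009.
Office Delay Adjustment: +855 days → 10 May 2011.
Appellate Stay Credit: +208 days → 4 December 2011.
Response Delay Deduction: −187 days → 31 May 2011.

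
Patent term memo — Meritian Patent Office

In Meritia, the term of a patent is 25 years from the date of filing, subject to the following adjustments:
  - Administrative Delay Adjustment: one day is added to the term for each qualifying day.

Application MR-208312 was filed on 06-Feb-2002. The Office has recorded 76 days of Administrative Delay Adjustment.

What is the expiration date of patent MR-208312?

Base term: filing date + 25 years → 6 February 2027.
Administrative Delay Adjustment: +76 days → 23 April 2027.

2027-04-23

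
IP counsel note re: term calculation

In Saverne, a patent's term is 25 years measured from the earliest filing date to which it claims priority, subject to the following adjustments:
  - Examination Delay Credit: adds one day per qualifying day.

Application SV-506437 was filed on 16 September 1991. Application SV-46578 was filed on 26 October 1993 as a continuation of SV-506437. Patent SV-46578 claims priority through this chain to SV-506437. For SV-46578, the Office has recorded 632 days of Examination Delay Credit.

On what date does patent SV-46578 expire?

2018-06-10

Earliest priority filing: 16 September 1991.
Base term: 16 September 1991 + 25 years → 16 September 2016.
Examination Delay Credit: +632 days → 10 June 2018.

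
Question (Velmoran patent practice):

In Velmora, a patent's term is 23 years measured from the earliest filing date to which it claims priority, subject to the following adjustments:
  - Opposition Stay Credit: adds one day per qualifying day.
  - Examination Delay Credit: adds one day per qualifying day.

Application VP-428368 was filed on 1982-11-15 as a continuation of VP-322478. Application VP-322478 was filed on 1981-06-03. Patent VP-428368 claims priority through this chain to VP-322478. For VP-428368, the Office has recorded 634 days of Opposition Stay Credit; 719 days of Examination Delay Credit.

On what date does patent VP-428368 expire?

Earliest priority filing: 3 June 1981.
Base term: 3 June 1981 + 23 years → 3 June 2004.
Opposition Stay Credit: +634 days → 27 February 2006.
Examination Delay Credit: +719 days → 16 February 2008.

February 16, 2008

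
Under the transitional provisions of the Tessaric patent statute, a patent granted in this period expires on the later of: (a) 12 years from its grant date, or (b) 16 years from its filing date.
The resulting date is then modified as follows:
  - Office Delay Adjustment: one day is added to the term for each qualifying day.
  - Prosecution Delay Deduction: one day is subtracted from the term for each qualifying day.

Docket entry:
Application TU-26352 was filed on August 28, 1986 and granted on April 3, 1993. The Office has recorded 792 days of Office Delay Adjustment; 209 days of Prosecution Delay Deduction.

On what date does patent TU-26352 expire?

(a) grant + 12 years → 3 April 2005.
(b) filing + 16 years → 28 August 2002.
Later of the two: 3 April 2005.
Office Delay Adjustment: +792 days → 4 June 2007.
Prosecution Delay Deduction: −209 days → 7 November 2006.

2006-11-07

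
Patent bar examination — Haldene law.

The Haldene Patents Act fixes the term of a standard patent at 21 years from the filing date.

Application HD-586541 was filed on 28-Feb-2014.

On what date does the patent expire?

Filing date + 21 years → 28 February 2035.

February 28, 2035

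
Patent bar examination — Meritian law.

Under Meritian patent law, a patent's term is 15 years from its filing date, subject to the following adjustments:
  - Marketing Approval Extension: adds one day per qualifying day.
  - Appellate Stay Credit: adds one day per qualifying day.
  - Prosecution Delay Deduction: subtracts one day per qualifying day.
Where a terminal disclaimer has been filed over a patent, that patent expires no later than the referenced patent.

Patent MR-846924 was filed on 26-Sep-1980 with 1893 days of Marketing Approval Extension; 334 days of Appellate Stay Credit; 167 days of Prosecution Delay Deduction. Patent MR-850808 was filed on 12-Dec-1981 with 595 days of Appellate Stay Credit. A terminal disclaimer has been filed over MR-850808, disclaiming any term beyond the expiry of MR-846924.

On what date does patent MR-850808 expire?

Natural term of MR-850808:
  Base: filing + 15 years → 12 December 1996.
  Appellate Stay Credit: +595 days → 30 July 1998.
Expiry of referenced patent MR-846924:
  Base: filing + 15 years → 26 September 1995.
  Marketing Approval Extension: +1893 days → 1 December 2000.
  Appellate Stay Credit: +334 days → 31 October 2001.
  Prosecution Delay Deduction: −167 days → 17 May 2001.
Terminal disclaimer: MR-850808 expires on the earlier of 30 July 1998 and 17 May 2001.

1998-07-30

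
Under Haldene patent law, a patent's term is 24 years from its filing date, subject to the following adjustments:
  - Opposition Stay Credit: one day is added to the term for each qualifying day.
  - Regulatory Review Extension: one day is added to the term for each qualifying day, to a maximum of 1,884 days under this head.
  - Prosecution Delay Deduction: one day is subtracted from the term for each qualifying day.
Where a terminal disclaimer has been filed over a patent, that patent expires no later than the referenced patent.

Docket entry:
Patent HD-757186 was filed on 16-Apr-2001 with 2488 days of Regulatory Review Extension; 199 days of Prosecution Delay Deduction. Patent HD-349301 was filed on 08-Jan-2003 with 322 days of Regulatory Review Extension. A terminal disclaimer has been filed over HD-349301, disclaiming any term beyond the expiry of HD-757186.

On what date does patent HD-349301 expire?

2027-11-26

Natural term of HD-349301:
  Base: filing + 24 years → 8 January 2027.
  Regulatory Review Extension: 322 days (within the 1884-day cap) → +322 days → 26 November 2027.
Expiry of referenced patent HD-757186:
  Base: filing + 24 years → 16 April 2025.
  Regulatory Review Extension: 2488 days claimed exceeds the 1884-day cap, so +1884 days → 13 June 2030.
  Prosecution Delay Deduction: −199 days → 26 November 2029.
Terminal disclaimer: HD-349301 expires on the earlier of 26 November 2027 and 26 November 2029.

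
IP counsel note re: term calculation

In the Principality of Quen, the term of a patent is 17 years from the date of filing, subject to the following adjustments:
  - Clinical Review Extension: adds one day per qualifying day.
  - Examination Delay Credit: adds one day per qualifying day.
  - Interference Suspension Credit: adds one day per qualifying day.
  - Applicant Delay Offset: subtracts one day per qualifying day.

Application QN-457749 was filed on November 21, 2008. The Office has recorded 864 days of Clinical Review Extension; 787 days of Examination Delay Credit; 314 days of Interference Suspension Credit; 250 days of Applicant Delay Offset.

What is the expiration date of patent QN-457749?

August 2, 2030

Base term: filing date + 17 years → 21 November 2025.
Clinical Review Extension: +864 days → 3 April 2028.
Examination Delay Credit: +787 days → 30 May 2030.
Interference Suspension Credit: +314 days → 9 April 2031.
Applicant Delay Offset: −250 days → 2 August 2030.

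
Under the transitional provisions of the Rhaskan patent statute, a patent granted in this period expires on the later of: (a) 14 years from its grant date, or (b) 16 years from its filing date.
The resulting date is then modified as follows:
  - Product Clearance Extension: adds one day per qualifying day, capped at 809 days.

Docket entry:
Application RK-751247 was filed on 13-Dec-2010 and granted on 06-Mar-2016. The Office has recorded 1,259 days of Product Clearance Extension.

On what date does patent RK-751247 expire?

(a) grant + 14 years → 6 March 2030.
(b) filing + 16 years → 13 December 2026.
Later of the two: 6 March 2030.
Product Clearance Extension: 1259 days claimed exceeds the 809-day cap, so +809 days → 23 May 2032.

2032-05-23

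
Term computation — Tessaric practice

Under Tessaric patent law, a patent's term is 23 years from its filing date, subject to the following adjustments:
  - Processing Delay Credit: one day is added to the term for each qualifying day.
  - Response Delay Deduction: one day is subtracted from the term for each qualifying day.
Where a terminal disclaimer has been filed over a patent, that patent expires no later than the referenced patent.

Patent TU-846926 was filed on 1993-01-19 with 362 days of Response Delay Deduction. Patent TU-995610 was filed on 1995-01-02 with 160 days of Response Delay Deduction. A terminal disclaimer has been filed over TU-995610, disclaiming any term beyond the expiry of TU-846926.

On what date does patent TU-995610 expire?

Natural term of TU-995610:
  Base: filing + 23 years → 2 January 2018.
  Response Delay Deduction: −160 days → 26 July 2017.
Expiry of referenced patent TU-846926:
  Base: filing + 23 years → 19 January 2016.
  Response Delay Deduction: −362 days → 22 January 2015.
Terminal disclaimer: TU-995610 expires on the earlier of 26 July 2017 and 22 January 2015.

2015-01-22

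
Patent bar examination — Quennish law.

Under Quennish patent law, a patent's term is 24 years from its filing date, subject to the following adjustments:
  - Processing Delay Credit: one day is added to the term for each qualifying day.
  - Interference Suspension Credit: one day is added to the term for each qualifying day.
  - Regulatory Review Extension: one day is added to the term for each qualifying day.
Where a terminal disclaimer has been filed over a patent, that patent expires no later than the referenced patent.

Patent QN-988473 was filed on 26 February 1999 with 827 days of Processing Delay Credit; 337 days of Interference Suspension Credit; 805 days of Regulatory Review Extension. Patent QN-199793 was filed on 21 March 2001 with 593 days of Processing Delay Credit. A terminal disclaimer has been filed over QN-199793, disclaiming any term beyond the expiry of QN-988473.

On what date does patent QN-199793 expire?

2026-11-04

Natural term of QN-199793:
  Base: filing + 24 years → 21 March 2025.
  Processing Delay Credit: +593 days → 4 November 2026.
Expiry of referenced patent QN-988473:
  Base: filing + 24 years → 26 February 2023.
  Processing Delay Credit: +827 days → 2 June 2025.
  Interference Suspension Credit: +337 days → 5 May 2026.
  Regulatory Review Extension: +805 days → 18 July 2028.
Terminal disclaimer: QN-199793 expires on the earlier of 4 November 2026 and 18 July 2028.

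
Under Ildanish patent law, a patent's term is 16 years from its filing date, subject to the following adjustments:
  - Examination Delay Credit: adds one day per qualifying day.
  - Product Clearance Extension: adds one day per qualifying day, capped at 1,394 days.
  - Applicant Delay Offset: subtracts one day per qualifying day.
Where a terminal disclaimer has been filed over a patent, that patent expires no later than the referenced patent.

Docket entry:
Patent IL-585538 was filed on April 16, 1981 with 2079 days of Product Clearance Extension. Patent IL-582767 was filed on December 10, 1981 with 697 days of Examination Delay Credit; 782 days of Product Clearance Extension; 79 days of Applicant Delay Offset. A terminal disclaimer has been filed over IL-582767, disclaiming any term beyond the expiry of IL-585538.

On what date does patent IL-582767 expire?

2001-02-08

Natural term of IL-582767:
  Base: filing + 16 years → 10 December 1997.
  Examination Delay Credit: +697 days → 7 November 1999.
  Product Clearance Extension: 782 days (within the 1394-day cap) → +782 days → 28 December 2001.
  Applicant Delay Offset: −79 days → 10 October 2001.
Expiry of referenced patent IL-585538:
  Base: filing + 16 years → 16 April 1997.
  Product Clearance Extension: 2079 days claimed exceeds the 1394-day cap, so +1394 days → 8 February 2001.
Terminal disclaimer: IL-582767 expires on the earlier of 10 October 2001 and 8 February 2001.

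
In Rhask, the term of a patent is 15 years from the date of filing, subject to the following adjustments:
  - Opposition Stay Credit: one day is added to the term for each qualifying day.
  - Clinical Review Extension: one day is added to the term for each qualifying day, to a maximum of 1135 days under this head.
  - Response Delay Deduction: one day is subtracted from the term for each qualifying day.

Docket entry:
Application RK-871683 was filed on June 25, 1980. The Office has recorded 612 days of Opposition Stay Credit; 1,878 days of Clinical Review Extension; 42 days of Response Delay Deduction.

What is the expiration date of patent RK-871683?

Base term: filing date + 15 years → 25 June 1995.
Opposition Stay Credit: +612 days → 26 February 1997.
Clinical Review Extension: 1878 days claimed exceeds the 1135-day cap, so +1135 days → 6 April 2000.
Response Delay Deduction: −42 days → 24 February 2000.

2000-02-24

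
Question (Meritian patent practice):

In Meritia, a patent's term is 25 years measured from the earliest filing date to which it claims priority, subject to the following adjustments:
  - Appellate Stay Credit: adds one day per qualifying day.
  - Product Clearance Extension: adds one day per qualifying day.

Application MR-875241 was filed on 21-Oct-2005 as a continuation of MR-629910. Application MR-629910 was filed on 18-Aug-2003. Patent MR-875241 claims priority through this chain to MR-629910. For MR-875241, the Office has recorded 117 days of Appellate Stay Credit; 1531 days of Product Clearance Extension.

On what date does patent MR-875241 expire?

Earliest priority filing: 18 August 2003.
Base term: 18 August 2003 + 25 years → 18 August 2028.
Appellate Stay Credit: +117 days → 13 December 2028.
Product Clearance Extension: +1531 days → 21 February 2033.

2033-02-21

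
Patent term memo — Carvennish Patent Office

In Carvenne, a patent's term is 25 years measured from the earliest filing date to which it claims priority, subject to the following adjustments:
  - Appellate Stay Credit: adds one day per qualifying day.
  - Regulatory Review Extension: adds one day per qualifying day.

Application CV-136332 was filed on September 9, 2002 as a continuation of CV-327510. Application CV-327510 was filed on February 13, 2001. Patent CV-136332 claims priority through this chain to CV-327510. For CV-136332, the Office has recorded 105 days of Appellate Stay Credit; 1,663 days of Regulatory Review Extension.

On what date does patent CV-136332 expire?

December 17, 2030

Earliest priority filing: 13 February 2001.
Base term: 13 February 2001 + 25 years → 13 February 2026.
Appellate Stay Credit: +105 days → 29 May 2026.
Regulatory Review Extension: +1663 days → 17 December 2030.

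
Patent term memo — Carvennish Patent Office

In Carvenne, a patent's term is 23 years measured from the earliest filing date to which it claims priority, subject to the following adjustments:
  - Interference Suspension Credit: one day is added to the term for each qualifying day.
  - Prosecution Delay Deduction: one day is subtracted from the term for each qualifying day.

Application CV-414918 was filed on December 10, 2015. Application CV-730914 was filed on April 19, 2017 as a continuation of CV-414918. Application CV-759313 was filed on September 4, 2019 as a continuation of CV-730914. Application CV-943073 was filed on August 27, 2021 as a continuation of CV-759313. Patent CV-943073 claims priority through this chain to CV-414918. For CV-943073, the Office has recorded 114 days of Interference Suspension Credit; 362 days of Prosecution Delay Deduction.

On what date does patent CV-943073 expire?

2038-04-06

Earliest priority filing: 10 December 2015.
Base term: 10 December 2015 + 23 years → 10 December 2038.
Interference Suspension Credit: +114 days → 3 April 2039.
Prosecution Delay Deduction: −362 days → 6 April 2038.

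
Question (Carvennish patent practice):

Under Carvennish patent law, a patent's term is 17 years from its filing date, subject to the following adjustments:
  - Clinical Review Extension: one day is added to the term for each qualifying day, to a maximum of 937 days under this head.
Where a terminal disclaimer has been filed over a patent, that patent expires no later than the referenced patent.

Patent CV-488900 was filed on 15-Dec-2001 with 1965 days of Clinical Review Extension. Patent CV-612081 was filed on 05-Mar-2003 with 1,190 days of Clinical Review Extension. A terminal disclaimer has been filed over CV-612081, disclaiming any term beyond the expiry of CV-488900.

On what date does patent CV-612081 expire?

Natural term of CV-612081:
  Base: filing + 17 years → 5 March 2020.
  Clinical Review Extension: 1190 days claimed exceeds the 937-day cap, so +937 days → 28 September 2022.
Expiry of referenced patent CV-488900:
  Base: filing + 17 years → 15 December 2018.
  Clinical Review Extension: 1965 days claimed exceeds the 937-day cap, so +937 days → 9 July 2021.
Terminal disclaimer: CV-612081 expires on the earlier of 28 September 2022 and 9 July 2021.

2021-07-09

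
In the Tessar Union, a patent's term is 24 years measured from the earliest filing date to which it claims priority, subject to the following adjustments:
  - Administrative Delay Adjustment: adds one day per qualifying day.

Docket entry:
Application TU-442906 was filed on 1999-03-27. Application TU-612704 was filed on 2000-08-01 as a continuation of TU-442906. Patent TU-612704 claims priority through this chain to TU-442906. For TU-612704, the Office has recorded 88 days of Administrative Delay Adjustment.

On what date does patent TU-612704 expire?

Earliest priority filing: 27 March 1999.
Base term: 27 March 1999 + 24 years → 27 March 2023.
Administrative Delay Adjustment: +88 days → 23 June 2023.

June 23, 2023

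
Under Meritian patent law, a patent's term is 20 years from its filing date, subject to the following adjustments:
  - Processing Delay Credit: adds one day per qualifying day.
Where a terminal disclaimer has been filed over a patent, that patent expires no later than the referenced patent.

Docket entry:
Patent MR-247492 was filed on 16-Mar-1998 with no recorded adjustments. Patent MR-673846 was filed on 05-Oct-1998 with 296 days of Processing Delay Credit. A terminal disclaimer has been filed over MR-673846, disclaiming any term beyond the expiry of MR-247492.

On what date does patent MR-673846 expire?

2018-03-16

Natural term of MR-673846:
  Base: filing + 20 years → 5 October 2018.
  Processing Delay Credit: +296 days → 28 July 2019.
Expiry of referenced patent MR-247492:
  Base: filing + 20 years → 16 March 2018.
Terminal disclaimer: MR-673846 expires on the earlier of 28 July 2019 and 16 March 2018.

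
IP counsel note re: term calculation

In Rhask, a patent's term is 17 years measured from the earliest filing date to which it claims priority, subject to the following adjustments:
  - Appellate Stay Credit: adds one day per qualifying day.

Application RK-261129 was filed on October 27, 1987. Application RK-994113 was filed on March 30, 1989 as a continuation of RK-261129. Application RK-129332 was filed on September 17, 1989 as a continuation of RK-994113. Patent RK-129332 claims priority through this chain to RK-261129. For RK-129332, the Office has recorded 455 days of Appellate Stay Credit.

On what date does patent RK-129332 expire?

January 25, 2006

Earliest priority filing: 27 October 1987.
Base term: 27 October 1987 + 17 years → 27 October 2004.
Appellate Stay Credit: +455 days → 25 January 2006.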